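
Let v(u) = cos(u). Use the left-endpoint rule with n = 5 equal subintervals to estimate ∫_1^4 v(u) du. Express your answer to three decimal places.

-1.192

Δu = (4 − 1)/5 = 0.6.
Left endpoints: 1, 1.6, 2.2, 2.8, 3.4.
v(1) ≈ 0.540, v(1.6) ≈ -0.029, v(2.2) ≈ -0.589, v(2.8) ≈ -0.942, v(3.4) ≈ -0.967.
Sum = Δu · [v(1) + v(1.6) + v(2.2) + v(2.8) + v(3.4)].
Sum ≈ -1.192.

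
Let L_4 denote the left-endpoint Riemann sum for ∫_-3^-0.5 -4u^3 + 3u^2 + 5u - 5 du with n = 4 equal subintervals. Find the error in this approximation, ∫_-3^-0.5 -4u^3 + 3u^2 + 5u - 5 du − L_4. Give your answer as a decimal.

Exact integral: ∫_-3^-0.5 f(u) du = 73.4375.
L_4 = 115.234375.
Error = 73.4375 − 115.234375 = -41.796875.

-41.796875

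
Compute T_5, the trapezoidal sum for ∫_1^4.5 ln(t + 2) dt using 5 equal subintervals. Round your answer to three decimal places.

5.364

Δt = (4.5 − 1)/5 = 0.7.
f(1) ≈ 1.099, f(1.7) ≈ 1.308, f(2.4) ≈ 1.482, f(3.1) ≈ 1.629, f(3.8) ≈ 1.758, f(4.5) ≈ 1.872.
T_5 = (Δt/2)·[f(t_0) + 2f(t_1) + ... + 2f(t_{4}) + f(t_5)].
Sum ≈ 5.364.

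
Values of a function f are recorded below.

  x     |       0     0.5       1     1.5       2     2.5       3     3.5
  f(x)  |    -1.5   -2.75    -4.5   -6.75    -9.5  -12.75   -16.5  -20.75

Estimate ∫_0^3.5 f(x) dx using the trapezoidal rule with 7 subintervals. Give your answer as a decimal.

Δx = 0.5.
T_7 = (0.5/2)·[(-1.5) + 2·(-2.75) + 2·(-4.5) + 2·(-6.75) + 2·(-9.5) + 2·(-12.75) + 2·(-16.5) + (-20.75)] = -31.9375.

-31.9375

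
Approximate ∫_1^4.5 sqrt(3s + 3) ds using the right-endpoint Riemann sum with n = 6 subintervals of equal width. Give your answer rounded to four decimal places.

12.0915

Δs = (4.5 − 1)/6 = 7/12.
Right endpoints: 19/12, 13/6, 2.75, 10/3, 47/12, 4.5.
f(19/12) ≈ 2.7839, f(13/6) ≈ 3.0822, f(2.75) ≈ 3.3541, f(10/3) ≈ 3.6056, f(47/12) ≈ 3.8406, f(4.5) ≈ 4.0620.
Sum = Δs · [f(19/12) + f(13/6) + f(2.75) + ...].
Sum ≈ 12.0915.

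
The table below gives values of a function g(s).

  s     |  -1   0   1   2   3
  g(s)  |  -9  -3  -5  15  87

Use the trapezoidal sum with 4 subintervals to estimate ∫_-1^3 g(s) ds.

Δs = 1.
T_4 = (1/2)·[(-9) + 2·(-3) + 2·(-5) + 2·15 + 87] = 46.

46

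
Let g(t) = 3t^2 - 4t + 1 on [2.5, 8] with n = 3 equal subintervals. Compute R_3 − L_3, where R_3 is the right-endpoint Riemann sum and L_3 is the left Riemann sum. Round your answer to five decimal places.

277.29167

R_3 ≈ 534.2638889.
L_3 ≈ 256.9722222.
R_3 − L_3 ≈ 277.29167.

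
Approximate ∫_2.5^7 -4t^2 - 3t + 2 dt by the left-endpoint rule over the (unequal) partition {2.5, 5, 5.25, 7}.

-321.5

Subinterval widths: 2.5, 0.25, 1.75.
Left endpoints: 2.5, 5, 5.25.
f(2.5) = -30.5, f(5) = -113, f(5.25) = -124.
Sum = Σ Δt_i · f(t_i).
Sum = -321.5.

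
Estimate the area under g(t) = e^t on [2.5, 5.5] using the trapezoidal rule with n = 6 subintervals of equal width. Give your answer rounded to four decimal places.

Δt = (5.5 − 2.5)/6 = 0.5.
g(2.5) ≈ 12.1825, g(3) ≈ 20.0855, g(3.5) ≈ 33.1155, g(4) ≈ 54.5982, g(4.5) ≈ 90.0171, g(5) ≈ 148.4132, g(5.5) ≈ 244.6919.
T_6 = (Δt/2)·[g(t_0) + 2g(t_1) + ... + 2g(t_{5}) + g(t_6)].
Sum ≈ 237.3333.

237.3333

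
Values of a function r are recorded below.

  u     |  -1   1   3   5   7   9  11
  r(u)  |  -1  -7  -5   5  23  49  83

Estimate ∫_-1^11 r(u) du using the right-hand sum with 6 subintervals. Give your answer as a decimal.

296

Δu = 2.
Sum = 2·[(-7) + (-5) + 5 + 23 + 49 + 83] = 296.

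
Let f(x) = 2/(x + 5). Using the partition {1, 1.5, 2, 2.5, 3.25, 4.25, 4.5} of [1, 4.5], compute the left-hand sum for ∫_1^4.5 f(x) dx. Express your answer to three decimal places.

0.960

Subinterval widths: 0.5, 0.5, 0.5, 0.75, 1, 0.25.
Left endpoints: 1, 1.5, 2, 2.5, 3.25, 4.25.
f(1) = 1/3, f(1.5) = 4/13, f(2) = 2/7, f(2.5) = 4/15, f(3.25) = 8/33, f(4.25) = 8/37.
Sum = Σ Δx_i · f(x_i).
Sum ≈ 0.960.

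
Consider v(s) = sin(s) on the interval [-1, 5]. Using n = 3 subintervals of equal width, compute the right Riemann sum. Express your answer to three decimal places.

Δs = (5 − (-1))/3 = 2.
Right endpoints: 1, 3, 5.
v(1) ≈ 0.841, v(3) ≈ 0.141, v(5) ≈ -0.959.
Sum = Δs · [v(1) + v(3) + v(5)].
Sum ≈ 0.047.

0.047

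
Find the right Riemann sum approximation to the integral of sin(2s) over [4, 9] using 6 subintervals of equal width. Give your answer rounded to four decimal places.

Δs = (9 − 4)/6 = 5/6.
Right endpoints: 29/6, 17/3, 6.5, 22/3, 49/6, 9.
f(29/6) ≈ -0.2395, f(17/3) ≈ -0.9435, f(6.5) ≈ 0.4202, f(22/3) ≈ 0.8631, f(49/6) ≈ -0.5854, f(9) ≈ -0.7510.
Sum = Δs · [f(29/6) + f(17/3) + f(6.5) + ...].
Sum ≈ -1.0302.

-1.0302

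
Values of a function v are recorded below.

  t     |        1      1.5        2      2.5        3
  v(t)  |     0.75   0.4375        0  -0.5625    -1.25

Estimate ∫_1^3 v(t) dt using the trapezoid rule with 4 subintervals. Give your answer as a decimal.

Δt = 0.5.
T_4 = (0.5/2)·[0.75 + 2·0.4375 + 2·0 + 2·(-0.5625) + (-1.25)] = -0.1875.

-0.1875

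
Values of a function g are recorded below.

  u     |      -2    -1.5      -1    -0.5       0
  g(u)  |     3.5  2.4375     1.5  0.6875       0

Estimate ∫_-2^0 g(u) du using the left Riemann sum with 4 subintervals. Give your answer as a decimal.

Δu = 0.5.
Sum = 0.5·[3.5 + 2.4375 + 1.5 + 0.6875] = 4.0625.

4.0625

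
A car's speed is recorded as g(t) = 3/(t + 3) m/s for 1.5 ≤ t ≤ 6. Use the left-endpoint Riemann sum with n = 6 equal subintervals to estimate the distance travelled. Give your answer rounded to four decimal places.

Δt = (6 − 1.5)/6 = 0.75.
Left endpoints: 1.5, 2.25, 3, 3.75, 4.5, 5.25.
g(1.5) = 2/3, g(2.25) = 4/7, g(3) = 0.5, g(3.75) = 4/9, g(4.5) = 0.4, g(5.25) = 4/11.
Sum = Δt · [g(1.5) + g(2.25) + g(3) + ...].
Sum ≈ 2.2096.

2.2096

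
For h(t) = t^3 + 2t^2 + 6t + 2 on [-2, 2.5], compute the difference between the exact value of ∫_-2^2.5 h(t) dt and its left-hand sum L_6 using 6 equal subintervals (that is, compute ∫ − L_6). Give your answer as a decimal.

Exact integral: ∫_-2^2.5 h(t) dt = 37.265625.
L_6 = 17.75390625.
Error = 37.265625 − 17.75390625 = 19.51171875.

19.51171875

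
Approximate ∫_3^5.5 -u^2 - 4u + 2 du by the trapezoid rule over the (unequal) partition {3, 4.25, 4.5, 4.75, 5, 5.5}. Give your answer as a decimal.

-84.3125

Subinterval widths: 1.25, 0.25, 0.25, 0.25, 0.5.
f(3) = -19, f(4.25) = -33.0625, f(4.5) = -36.25, f(4.75) = -39.5625, f(5) = -43, f(5.5) = -50.25.
On each subinterval the trapezoid contributes (Δu_i/2)·[f(u_{i-1}) + f(u_i)].
Sum = -84.3125.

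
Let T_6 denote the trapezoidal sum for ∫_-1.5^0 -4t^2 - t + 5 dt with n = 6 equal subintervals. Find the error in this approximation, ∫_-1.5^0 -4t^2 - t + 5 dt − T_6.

0.0625

Exact integral: ∫_-1.5^0 f(t) dt = 4.125.
T_6 = 4.0625.
Error = 4.125 − 4.0625 = 0.0625.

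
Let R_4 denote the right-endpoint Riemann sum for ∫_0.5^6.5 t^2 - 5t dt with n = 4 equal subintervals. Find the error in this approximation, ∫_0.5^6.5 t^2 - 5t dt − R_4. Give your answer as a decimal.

Exact integral: ∫_0.5^6.5 f(t) dt = -13.5.
R_4 = -2.25.
Error = -13.5 − (-2.25) = -11.25.

-11.25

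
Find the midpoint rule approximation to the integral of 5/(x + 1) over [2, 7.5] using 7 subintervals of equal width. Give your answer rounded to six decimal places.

5.194922

Δx = (7.5 − 2)/7 = 11/14.
Midpoints: 67/28, 89/28, 111/28, 4.75, 155/28, 177/28, 199/28.
f(67/28) = 28/19, f(89/28) = 140/117, f(111/28) = 140/139, f(4.75) = 20/23, f(155/28) = 140/183, f(177/28) = 28/41, f(199/28) = 140/227.
Sum = Δx · [f(67/28) + f(89/28) + f(111/28) + ...].
Sum ≈ 5.194922.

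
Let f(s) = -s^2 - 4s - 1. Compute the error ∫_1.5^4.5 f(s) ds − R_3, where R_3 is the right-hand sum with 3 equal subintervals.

15.5

Exact integral: ∫_1.5^4.5 f(s) ds = -68.25.
R_3 = -83.75.
Error = -68.25 − (-83.75) = 15.5.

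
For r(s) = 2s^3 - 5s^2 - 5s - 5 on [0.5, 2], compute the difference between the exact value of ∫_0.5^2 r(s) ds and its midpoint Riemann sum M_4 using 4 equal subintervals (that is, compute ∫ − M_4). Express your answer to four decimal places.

Exact integral: ∫_0.5^2 r(s) ds = -22.03125.
M_4 ≈ -22.075195.
Error ≈ -22.03125 − (-22.075195) ≈ 0.0439.

0.0439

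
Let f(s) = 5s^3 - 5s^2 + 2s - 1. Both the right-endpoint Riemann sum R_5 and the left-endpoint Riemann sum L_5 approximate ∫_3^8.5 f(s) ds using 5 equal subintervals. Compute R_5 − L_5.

2893.4125

R_5 = 7039.8625.
L_5 = 4146.45.
R_5 − L_5 = 2893.4125.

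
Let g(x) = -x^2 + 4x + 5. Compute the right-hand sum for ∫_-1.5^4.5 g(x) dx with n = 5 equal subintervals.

36.66

Δx = (4.5 − (-1.5))/5 = 1.2.
Right endpoints: -0.3, 0.9, 2.1, 3.3, 4.5.
g(-0.3) = 3.71, g(0.9) = 7.79, g(2.1) = 8.99, g(3.3) = 7.31, g(4.5) = 2.75.
Sum = Δx · [g(-0.3) + g(0.9) + g(2.1) + g(3.3) + g(4.5)].
Sum = 36.66.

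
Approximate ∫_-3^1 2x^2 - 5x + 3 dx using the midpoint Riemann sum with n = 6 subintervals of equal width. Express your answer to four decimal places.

50.3704

Δx = (1 − (-3))/6 = 2/3.
Midpoints: -8/3, -2, -4/3, -2/3, 0, 2/3.
f(-8/3) = 275/9, f(-2) = 21, f(-4/3) = 119/9, f(-2/3) = 65/9, f(0) = 3, f(2/3) = 5/9.
Sum = Δx · [f(-8/3) + f(-2) + f(-4/3) + ...].
Sum ≈ 50.3704.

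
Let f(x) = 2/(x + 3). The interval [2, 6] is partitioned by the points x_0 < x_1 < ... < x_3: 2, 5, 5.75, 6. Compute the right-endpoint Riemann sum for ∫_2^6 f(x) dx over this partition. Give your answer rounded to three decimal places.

0.977

Subinterval widths: 3, 0.75, 0.25.
Right endpoints: 5, 5.75, 6.
f(5) = 0.25, f(5.75) = 8/35, f(6) = 2/9.
Sum = Σ Δx_i · f(x_i).
Sum ≈ 0.977.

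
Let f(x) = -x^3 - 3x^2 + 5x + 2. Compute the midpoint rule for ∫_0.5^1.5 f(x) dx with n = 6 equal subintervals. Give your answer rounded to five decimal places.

2.51389

Δx = (1.5 − 0.5)/6 = 1/6.
Midpoints: 7/12, 0.75, 11/12, 13/12, 1.25, 17/12.
f(7/12) = 6389/1728, f(0.75) = 3.640625, f(11/12) = 5689/1728, f(13/12) = 4535/1728, f(1.25) = 1.609375, f(17/12) = 379/1728.
Sum = Δx · [f(7/12) + f(0.75) + f(11/12) + ...].
Sum ≈ 2.51389.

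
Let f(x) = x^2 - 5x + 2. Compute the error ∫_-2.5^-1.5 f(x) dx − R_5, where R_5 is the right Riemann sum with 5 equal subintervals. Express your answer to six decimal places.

Exact integral: ∫_-2.5^-1.5 f(x) dx ≈ 16.08333333.
R_5 = 15.19.
Error ≈ 16.08333333 − 15.19 ≈ 0.893333.

0.893333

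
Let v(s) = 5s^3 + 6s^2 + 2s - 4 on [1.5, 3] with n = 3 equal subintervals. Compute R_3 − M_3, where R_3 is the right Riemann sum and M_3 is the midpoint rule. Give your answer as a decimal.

R_3 = 185.8125.
M_3 = 141.6796875.
R_3 − M_3 = 44.1328125.

44.1328125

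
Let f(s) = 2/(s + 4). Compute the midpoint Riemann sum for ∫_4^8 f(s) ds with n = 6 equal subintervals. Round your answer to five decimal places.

Δs = (8 − 4)/6 = 2/3.
Midpoints: 13/3, 5, 17/3, 19/3, 7, 23/3.
f(13/3) = 0.24, f(5) = 2/9, f(17/3) = 6/29, f(19/3) = 6/31, f(7) = 2/11, f(23/3) = 6/35.
Sum = Δs · [f(13/3) + f(5) + f(17/3) + ...].
Sum ≈ 0.81061.

0.81061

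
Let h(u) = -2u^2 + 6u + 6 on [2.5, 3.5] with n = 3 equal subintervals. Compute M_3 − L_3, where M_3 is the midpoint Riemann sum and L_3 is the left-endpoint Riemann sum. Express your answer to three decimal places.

M_3 ≈ 5.85185.
L_3 ≈ 6.79630.
M_3 − L_3 ≈ -0.944.

-0.944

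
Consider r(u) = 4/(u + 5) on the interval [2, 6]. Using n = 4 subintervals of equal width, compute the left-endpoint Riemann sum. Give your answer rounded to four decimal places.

1.9159

Δu = (6 − 2)/4 = 1.
Left endpoints: 2, 3, 4, 5.
r(2) = 4/7, r(3) = 0.5, r(4) = 4/9, r(5) = 0.4.
Sum = Δu · [r(2) + r(3) + r(4) + r(5)].
Sum ≈ 1.9159.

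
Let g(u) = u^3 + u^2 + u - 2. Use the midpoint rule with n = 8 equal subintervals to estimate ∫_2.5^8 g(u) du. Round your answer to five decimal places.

1193.93909

Δu = (8 − 2.5)/8 = 0.6875.
Midpoints: 2.84375, 3.53125, 4.21875, 4.90625, 5.59375, 6.28125, 6.96875, 7.65625.
g(2.84375) = 1046211/32768, g(3.53125) = 1901681/32768, g(4.21875) = 3116279/32768, g(4.90625) = 4753893/32768, g(5.59375) = 6878411/32768, g(6.28125) = 9553721/32768, g(6.96875) = 12843711/32768, g(7.65625) = 16812269/32768.
Sum = Δu · [g(2.84375) + g(3.53125) + g(4.21875) + ...].
Sum ≈ 1193.93909.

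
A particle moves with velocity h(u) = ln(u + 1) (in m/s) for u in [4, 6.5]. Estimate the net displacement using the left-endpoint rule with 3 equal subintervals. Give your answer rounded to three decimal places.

Δu = (6.5 − 4)/3 = 5/6.
Left endpoints: 4, 29/6, 17/3.
h(4) ≈ 1.609, h(29/6) ≈ 1.764, h(17/3) ≈ 1.897.
Sum = Δu · [h(4) + h(29/6) + h(17/3)].
Sum ≈ 4.392.

4.392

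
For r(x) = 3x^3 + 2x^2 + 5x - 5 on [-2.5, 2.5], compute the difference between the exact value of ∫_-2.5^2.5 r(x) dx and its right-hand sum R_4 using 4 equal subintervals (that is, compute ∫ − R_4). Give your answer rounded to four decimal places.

-76.8229

Exact integral: ∫_-2.5^2.5 r(x) dx ≈ -4.166667.
R_4 = 72.65625.
Error ≈ -4.166667 − 72.65625 ≈ -76.8229.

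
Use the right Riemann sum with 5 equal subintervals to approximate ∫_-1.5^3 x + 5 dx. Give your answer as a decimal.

Δx = (3 − (-1.5))/5 = 0.9.
Right endpoints: -0.6, 0.3, 1.2, 2.1, 3.
f(-0.6) = 4.4, f(0.3) = 5.3, f(1.2) = 6.2, f(2.1) = 7.1, f(3) = 8.
Sum = Δx · [f(-0.6) + f(0.3) + f(1.2) + f(2.1) + f(3)].
Sum = 27.9.

27.9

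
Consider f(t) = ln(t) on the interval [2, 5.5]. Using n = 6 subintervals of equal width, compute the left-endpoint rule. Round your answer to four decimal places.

4.1858

Δt = (5.5 − 2)/6 = 7/12.
Left endpoints: 2, 31/12, 19/6, 3.75, 13/3, 59/12.
f(2) ≈ 0.6931, f(31/12) ≈ 0.9491, f(19/6) ≈ 1.1527, f(3.75) ≈ 1.3218, f(13/3) ≈ 1.4663, f(59/12) ≈ 1.5926.
Sum = Δt · [f(2) + f(31/12) + f(19/6) + ...].
Sum ≈ 4.1858.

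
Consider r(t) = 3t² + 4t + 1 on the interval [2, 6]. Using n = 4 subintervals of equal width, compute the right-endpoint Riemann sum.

Δt = (6 − 2)/4 = 1.
Right endpoints: 3, 4, 5, 6.
r(3) = 40, r(4) = 65, r(5) = 96, r(6) = 133.
Sum = Δt · [r(3) + r(4) + r(5) + r(6)].
Sum = 334.

334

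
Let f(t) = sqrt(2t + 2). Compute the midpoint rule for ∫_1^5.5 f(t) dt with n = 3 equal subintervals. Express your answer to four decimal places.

Δt = (5.5 − 1)/3 = 1.5.
Midpoints: 1.75, 3.25, 4.75.
f(1.75) ≈ 2.3452, f(3.25) ≈ 2.9155, f(4.75) ≈ 3.3912.
Sum = Δt · [f(1.75) + f(3.25) + f(4.75)].
Sum ≈ 12.9778.

12.9778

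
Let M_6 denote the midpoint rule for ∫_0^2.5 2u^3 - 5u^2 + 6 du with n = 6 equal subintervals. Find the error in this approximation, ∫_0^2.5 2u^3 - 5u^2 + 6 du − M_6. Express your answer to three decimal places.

Exact integral: ∫_0^2.5 f(u) du ≈ 8.48958.
M_6 ≈ 8.39916.
Error ≈ 8.48958 − 8.39916 ≈ 0.090.

0.090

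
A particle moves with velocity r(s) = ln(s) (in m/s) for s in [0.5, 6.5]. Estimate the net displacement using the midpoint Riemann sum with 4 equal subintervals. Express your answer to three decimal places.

Δs = (6.5 − 0.5)/4 = 1.5.
Midpoints: 1.25, 2.75, 4.25, 5.75.
r(1.25) ≈ 0.223, r(2.75) ≈ 1.012, r(4.25) ≈ 1.447, r(5.75) ≈ 1.749.
Sum = Δs · [r(1.25) + r(2.75) + r(4.25) + r(5.75)].
Sum ≈ 6.646.

6.646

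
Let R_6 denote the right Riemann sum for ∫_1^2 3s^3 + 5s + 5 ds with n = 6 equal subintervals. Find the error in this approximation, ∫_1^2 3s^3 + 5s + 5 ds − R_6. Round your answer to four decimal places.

Exact integral: ∫_1^2 f(s) ds = 23.75.
R_6 ≈ 25.979167.
Error ≈ 23.75 − 25.979167 ≈ -2.2292.

-2.2292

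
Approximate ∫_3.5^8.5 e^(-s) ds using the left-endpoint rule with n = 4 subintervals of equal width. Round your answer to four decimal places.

Δs = (8.5 − 3.5)/4 = 1.25.
Left endpoints: 3.5, 4.75, 6, 7.25.
f(3.5) ≈ 0.0302, f(4.75) ≈ 0.0087, f(6) ≈ 0.0025, f(7.25) ≈ 0.0007.
Sum = Δs · [f(3.5) + f(4.75) + f(6) + f(7.25)].
Sum ≈ 0.0525.

0.0525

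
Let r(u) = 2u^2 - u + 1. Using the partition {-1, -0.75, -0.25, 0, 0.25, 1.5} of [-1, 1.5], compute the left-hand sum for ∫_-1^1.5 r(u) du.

Subinterval widths: 0.25, 0.5, 0.25, 0.25, 1.25.
Left endpoints: -1, -0.75, -0.25, 0, 0.25.
r(-1) = 4, r(-0.75) = 2.875, r(-0.25) = 1.375, r(0) = 1, r(0.25) = 0.875.
Sum = Σ Δu_i · r(u_i).
Sum = 4.125.

4.125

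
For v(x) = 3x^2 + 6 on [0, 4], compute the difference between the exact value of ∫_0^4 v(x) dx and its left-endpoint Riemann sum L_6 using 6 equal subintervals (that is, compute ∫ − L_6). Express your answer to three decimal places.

Exact integral: ∫_0^4 v(x) dx = 88.
L_6 ≈ 72.88889.
Error ≈ 88 − 72.88889 ≈ 15.111.

15.111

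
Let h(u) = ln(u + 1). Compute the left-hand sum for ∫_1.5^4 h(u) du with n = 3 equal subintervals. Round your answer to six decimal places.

Δu = (4 − 1.5)/3 = 5/6.
Left endpoints: 1.5, 7/3, 19/6.
h(1.5) ≈ 0.916291, h(7/3) ≈ 1.203973, h(19/6) ≈ 1.427116.
Sum = Δu · [h(1.5) + h(7/3) + h(19/6)].
Sum ≈ 2.956150.

2.956150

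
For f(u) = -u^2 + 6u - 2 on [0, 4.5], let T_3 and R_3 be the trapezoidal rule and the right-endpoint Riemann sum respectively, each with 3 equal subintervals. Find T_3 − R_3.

T_3 = 19.6875.
R_3 = 24.75.
T_3 − R_3 = -5.0625.

-5.0625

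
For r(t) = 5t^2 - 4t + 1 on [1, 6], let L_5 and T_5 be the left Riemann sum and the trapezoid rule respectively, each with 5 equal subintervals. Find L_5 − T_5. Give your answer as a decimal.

L_5 = 220.
T_5 = 297.5.
L_5 − T_5 = -77.5.

-77.5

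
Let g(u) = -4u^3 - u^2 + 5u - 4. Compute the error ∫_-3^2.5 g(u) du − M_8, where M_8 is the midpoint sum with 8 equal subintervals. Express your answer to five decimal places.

0.43327

Exact integral: ∫_-3^2.5 g(u) du ≈ -1.1458333.
M_8 ≈ -1.5791016.
Error ≈ -1.1458333 − (-1.5791016) ≈ 0.43327.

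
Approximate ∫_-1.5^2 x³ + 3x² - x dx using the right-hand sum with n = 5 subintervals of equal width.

18.9

Δx = (2 − (-1.5))/5 = 0.7.
Right endpoints: -0.8, -0.1, 0.6, 1.3, 2.
f(-0.8) = 2.208, f(-0.1) = 0.129, f(0.6) = 0.696, f(1.3) = 5.967, f(2) = 18.
Sum = Δx · [f(-0.8) + f(-0.1) + f(0.6) + f(1.3) + f(2)].
Sum = 18.9.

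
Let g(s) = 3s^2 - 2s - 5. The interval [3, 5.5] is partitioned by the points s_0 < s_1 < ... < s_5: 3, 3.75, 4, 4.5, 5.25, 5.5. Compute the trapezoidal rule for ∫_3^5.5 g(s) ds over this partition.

106.125

Subinterval widths: 0.75, 0.25, 0.5, 0.75, 0.25.
g(3) = 16, g(3.75) = 29.6875, g(4) = 35, g(4.5) = 46.75, g(5.25) = 67.1875, g(5.5) = 74.75.
On each subinterval the trapezoid contributes (Δs_i/2)·[g(s_{i-1}) + g(s_i)].
Sum = 106.125.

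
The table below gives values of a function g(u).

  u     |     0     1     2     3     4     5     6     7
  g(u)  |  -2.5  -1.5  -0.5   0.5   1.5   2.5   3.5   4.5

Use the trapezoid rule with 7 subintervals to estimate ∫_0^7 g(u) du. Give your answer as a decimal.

7

Δu = 1.
T_7 = (1/2)·[(-2.5) + 2·(-1.5) + 2·(-0.5) + 2·0.5 + 2·1.5 + 2·2.5 + 2·3.5 + 4.5] = 7.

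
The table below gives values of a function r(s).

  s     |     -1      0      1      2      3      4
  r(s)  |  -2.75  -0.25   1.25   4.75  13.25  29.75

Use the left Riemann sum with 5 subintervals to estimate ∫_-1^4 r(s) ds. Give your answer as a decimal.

16.25

Δs = 1.
Sum = 1·[(-2.75) + (-0.25) + 1.25 + 4.75 + 13.25] = 16.25.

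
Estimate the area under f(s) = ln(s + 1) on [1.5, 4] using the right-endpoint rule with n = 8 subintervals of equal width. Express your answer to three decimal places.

Δs = (4 − 1.5)/8 = 0.3125.
Right endpoints: 1.8125, 2.125, 2.4375, 2.75, 3.0625, 3.375, 3.6875, 4.
f(1.8125) ≈ 1.034, f(2.125) ≈ 1.139, f(2.4375) ≈ 1.235, f(2.75) ≈ 1.322, f(3.0625) ≈ 1.402, f(3.375) ≈ 1.476, f(3.6875) ≈ 1.545, f(4) ≈ 1.609.
Sum = Δs · [f(1.8125) + f(2.125) + f(2.4375) + ...].
Sum ≈ 3.363.

3.363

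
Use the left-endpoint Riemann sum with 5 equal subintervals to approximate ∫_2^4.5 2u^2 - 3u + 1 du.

27.5

Δu = (4.5 − 2)/5 = 0.5.
Left endpoints: 2, 2.5, 3, 3.5, 4.
f(2) = 3, f(2.5) = 6, f(3) = 10, f(3.5) = 15, f(4) = 21.
Sum = Δu · [f(2) + f(2.5) + f(3) + f(3.5) + f(4)].
Sum = 27.5.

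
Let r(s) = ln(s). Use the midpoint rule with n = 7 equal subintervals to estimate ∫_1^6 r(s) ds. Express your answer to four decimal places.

Δs = (6 − 1)/7 = 5/7.
Midpoints: 19/14, 29/14, 39/14, 3.5, 59/14, 69/14, 79/14.
r(19/14) ≈ 0.3054, r(29/14) ≈ 0.7282, r(39/14) ≈ 1.0245, r(3.5) ≈ 1.2528, r(59/14) ≈ 1.4385, r(69/14) ≈ 1.5950, r(79/14) ≈ 1.7304.
Sum = Δs · [r(19/14) + r(29/14) + r(39/14) + ...].
Sum ≈ 5.7677.

5.7677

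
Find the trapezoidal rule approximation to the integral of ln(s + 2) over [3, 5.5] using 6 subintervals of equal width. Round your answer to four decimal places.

4.5636

Δs = (5.5 − 3)/6 = 5/12.
f(3) ≈ 1.6094, f(41/12) ≈ 1.6895, f(23/6) ≈ 1.7636, f(4.25) ≈ 1.8326, f(14/3) ≈ 1.8971, f(61/12) ≈ 1.9577, f(5.5) ≈ 2.0149.
T_6 = (Δs/2)·[f(s_0) + 2f(s_1) + ... + 2f(s_{5}) + f(s_6)].
Sum ≈ 4.5636.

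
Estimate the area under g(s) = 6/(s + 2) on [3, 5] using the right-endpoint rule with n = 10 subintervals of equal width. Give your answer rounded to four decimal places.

Δs = (5 − 3)/10 = 0.2.
Right endpoints: 3.2, 3.4, 3.6, 3.8, 4, 4.2, 4.4, 4.6, 4.8, 5.
g(3.2) = 15/13, g(3.4) = 10/9, g(3.6) = 15/14, g(3.8) = 30/29, g(4) = 1, g(4.2) = 30/31, g(4.4) = 0.9375, g(4.6) = 10/11, g(4.8) = 15/17, g(5) = 6/7.
Sum = Δs · [g(3.2) + g(3.4) + g(3.6) + ...].
Sum ≈ 1.9849.

1.9849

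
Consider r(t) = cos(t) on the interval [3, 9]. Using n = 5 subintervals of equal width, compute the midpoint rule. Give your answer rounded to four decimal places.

0.2880

Δt = (9 − 3)/5 = 1.2.
Midpoints: 3.6, 4.8, 6, 7.2, 8.4.
r(3.6) ≈ -0.8968, r(4.8) ≈ 0.0875, r(6) ≈ 0.9602, r(7.2) ≈ 0.6084, r(8.4) ≈ -0.5193.
Sum = Δt · [r(3.6) + r(4.8) + r(6) + r(7.2) + r(8.4)].
Sum ≈ 0.2880.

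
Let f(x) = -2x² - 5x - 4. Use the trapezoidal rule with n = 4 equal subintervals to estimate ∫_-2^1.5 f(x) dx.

Δx = (1.5 − (-2))/4 = 0.875.
f(-2) = -2, f(-1.125) = -0.90625, f(-0.25) = -2.875, f(0.625) = -7.90625, f(1.5) = -16.
T_4 = (Δx/2)·[f(x_0) + 2f(x_1) + 2f(x_2) + 2f(x_3) + f(x_4)].
Sum = -18.1015625.

-18.1015625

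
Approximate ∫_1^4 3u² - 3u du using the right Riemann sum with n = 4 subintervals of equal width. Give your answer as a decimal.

54.84375

Δu = (4 − 1)/4 = 0.75.
Right endpoints: 1.75, 2.5, 3.25, 4.
f(1.75) = 3.9375, f(2.5) = 11.25, f(3.25) = 21.9375, f(4) = 36.
Sum = Δu · [f(1.75) + f(2.5) + f(3.25) + f(4)].
Sum = 54.84375.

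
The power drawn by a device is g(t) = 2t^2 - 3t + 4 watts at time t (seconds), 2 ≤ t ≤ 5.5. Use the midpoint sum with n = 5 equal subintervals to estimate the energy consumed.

79.9225

Δt = (5.5 − 2)/5 = 0.7.
Midpoints: 2.35, 3.05, 3.75, 4.45, 5.15.
g(2.35) = 7.995, g(3.05) = 13.455, g(3.75) = 20.875, g(4.45) = 30.255, g(5.15) = 41.595.
Sum = Δt · [g(2.35) + g(3.05) + g(3.75) + g(4.45) + g(5.15)].
Sum = 79.9225.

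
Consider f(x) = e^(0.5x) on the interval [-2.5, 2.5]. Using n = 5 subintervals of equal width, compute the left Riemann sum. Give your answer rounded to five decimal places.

Δx = (2.5 − (-2.5))/5 = 1.
Left endpoints: -2.5, -1.5, -0.5, 0.5, 1.5.
f(-2.5) ≈ 0.28650, f(-1.5) ≈ 0.47237, f(-0.5) ≈ 0.77880, f(0.5) ≈ 1.28403, f(1.5) ≈ 2.11700.
Sum = Δx · [f(-2.5) + f(-1.5) + f(-0.5) + f(0.5) + f(1.5)].
Sum ≈ 4.93870.

4.93870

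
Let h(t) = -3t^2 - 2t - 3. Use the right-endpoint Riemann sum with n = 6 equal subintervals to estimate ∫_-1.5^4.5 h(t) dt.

Δt = (4.5 − (-1.5))/6 = 1.
Right endpoints: -0.5, 0.5, 1.5, 2.5, 3.5, 4.5.
h(-0.5) = -2.75, h(0.5) = -4.75, h(1.5) = -12.75, h(2.5) = -26.75, h(3.5) = -46.75, h(4.5) = -72.75.
Sum = Δt · [h(-0.5) + h(0.5) + h(1.5) + ...].
Sum = -166.5.

-166.5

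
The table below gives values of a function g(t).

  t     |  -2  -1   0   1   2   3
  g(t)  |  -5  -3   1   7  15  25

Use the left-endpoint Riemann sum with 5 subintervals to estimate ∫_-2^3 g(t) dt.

15

Δt = 1.
Sum = 1·[(-5) + (-3) + 1 + 7 + 15] = 15.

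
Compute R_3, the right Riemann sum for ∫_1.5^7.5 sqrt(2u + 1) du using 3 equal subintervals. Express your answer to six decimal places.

Δu = (7.5 − 1.5)/3 = 2.
Right endpoints: 3.5, 5.5, 7.5.
f(3.5) ≈ 2.828427, f(5.5) ≈ 3.464102, f(7.5) ≈ 4.000000.
Sum = Δu · [f(3.5) + f(5.5) + f(7.5)].
Sum ≈ 20.585057.

20.585057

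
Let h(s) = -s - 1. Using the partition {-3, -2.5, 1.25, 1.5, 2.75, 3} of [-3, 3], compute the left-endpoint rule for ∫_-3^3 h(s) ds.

2

Subinterval widths: 0.5, 3.75, 0.25, 1.25, 0.25.
Left endpoints: -3, -2.5, 1.25, 1.5, 2.75.
h(-3) = 2, h(-2.5) = 1.5, h(1.25) = -2.25, h(1.5) = -2.5, h(2.75) = -3.75.
Sum = Σ Δs_i · h(s_i).
Sum = 2.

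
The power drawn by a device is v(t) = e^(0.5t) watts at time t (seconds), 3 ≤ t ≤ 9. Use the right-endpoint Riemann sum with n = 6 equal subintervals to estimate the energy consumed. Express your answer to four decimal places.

Δt = (9 − 3)/6 = 1.
Right endpoints: 4, 5, 6, 7, 8, 9.
v(4) ≈ 7.3891, v(5) ≈ 12.1825, v(6) ≈ 20.0855, v(7) ≈ 33.1155, v(8) ≈ 54.5982, v(9) ≈ 90.0171.
Sum = Δt · [v(4) + v(5) + v(6) + ...].
Sum ≈ 217.3878.

217.3878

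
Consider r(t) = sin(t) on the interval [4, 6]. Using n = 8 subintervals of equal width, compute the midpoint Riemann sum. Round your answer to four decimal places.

Δt = (6 − 4)/8 = 0.25.
Midpoints: 4.125, 4.375, 4.625, 4.875, 5.125, 5.375, 5.625, 5.875.
r(4.125) ≈ -0.8324, r(4.375) ≈ -0.9436, r(4.625) ≈ -0.9962, r(4.875) ≈ -0.9868, r(5.125) ≈ -0.9161, r(5.375) ≈ -0.7884, r(5.625) ≈ -0.6117, r(5.875) ≈ -0.3969.
Sum = Δt · [r(4.125) + r(4.375) + r(4.625) + ...].
Sum ≈ -1.6180.

-1.6180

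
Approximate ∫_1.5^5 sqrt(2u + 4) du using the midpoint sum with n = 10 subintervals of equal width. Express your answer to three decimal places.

Δu = (5 − 1.5)/10 = 0.35.
Midpoints: 1.675, 2.025, 2.375, 2.725, 3.075, 3.425, 3.775, 4.125, 4.475, 4.825.
f(1.675) ≈ 2.711, f(2.025) ≈ 2.837, f(2.375) ≈ 2.958, f(2.725) ≈ 3.074, f(3.075) ≈ 3.186, f(3.425) ≈ 3.294, f(3.775) ≈ 3.399, f(4.125) ≈ 3.500, f(4.475) ≈ 3.599, f(4.825) ≈ 3.695.
Sum = Δu · [f(1.675) + f(2.025) + f(2.375) + ...].
Sum ≈ 11.288.

11.288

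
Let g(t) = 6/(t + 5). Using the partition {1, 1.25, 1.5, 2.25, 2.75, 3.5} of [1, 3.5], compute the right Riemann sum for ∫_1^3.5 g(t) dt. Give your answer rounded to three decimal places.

Subinterval widths: 0.25, 0.25, 0.75, 0.5, 0.75.
Right endpoints: 1.25, 1.5, 2.25, 2.75, 3.5.
g(1.25) = 0.96, g(1.5) = 12/13, g(2.25) = 24/29, g(2.75) = 24/31, g(3.5) = 12/17.
Sum = Σ Δt_i · g(t_i).
Sum ≈ 2.008.

2.008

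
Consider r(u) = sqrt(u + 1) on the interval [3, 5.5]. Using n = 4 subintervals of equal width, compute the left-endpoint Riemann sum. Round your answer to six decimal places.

5.541068

Δu = (5.5 − 3)/4 = 0.625.
Left endpoints: 3, 3.625, 4.25, 4.875.
r(3) ≈ 2.000000, r(3.625) ≈ 2.150581, r(4.25) ≈ 2.291288, r(4.875) ≈ 2.423840.
Sum = Δu · [r(3) + r(3.625) + r(4.25) + r(4.875)].
Sum ≈ 5.541068.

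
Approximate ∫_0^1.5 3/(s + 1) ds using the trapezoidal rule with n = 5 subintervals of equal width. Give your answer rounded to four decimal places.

2.7676

Δs = (1.5 − 0)/5 = 0.3.
f(0) = 3, f(0.3) = 30/13, f(0.6) = 1.875, f(0.9) = 30/19, f(1.2) = 15/11, f(1.5) = 1.2.
T_5 = (Δs/2)·[f(s_0) + 2f(s_1) + ... + 2f(s_{4}) + f(s_5)].
Sum ≈ 2.7676.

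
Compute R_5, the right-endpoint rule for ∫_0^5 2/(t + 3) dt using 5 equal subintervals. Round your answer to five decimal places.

Δt = (5 − 0)/5 = 1.
Right endpoints: 1, 2, 3, 4, 5.
f(1) = 0.5, f(2) = 0.4, f(3) = 1/3, f(4) = 2/7, f(5) = 0.25.
Sum = Δt · [f(1) + f(2) + f(3) + f(4) + f(5)].
Sum ≈ 1.76905.

1.76905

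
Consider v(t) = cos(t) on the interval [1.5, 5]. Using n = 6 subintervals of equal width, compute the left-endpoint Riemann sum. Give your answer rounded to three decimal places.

Δt = (5 − 1.5)/6 = 7/12.
Left endpoints: 1.5, 25/12, 8/3, 3.25, 23/6, 53/12.
v(1.5) ≈ 0.071, v(25/12) ≈ -0.490, v(8/3) ≈ -0.889, v(3.25) ≈ -0.994, v(23/6) ≈ -0.770, v(53/12) ≈ -0.291.
Sum = Δt · [v(1.5) + v(25/12) + v(8/3) + ...].
Sum ≈ -1.963.

-1.963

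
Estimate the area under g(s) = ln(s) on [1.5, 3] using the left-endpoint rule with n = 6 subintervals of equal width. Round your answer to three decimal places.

Δs = (3 − 1.5)/6 = 0.25.
Left endpoints: 1.5, 1.75, 2, 2.25, 2.5, 2.75.
g(1.5) ≈ 0.405, g(1.75) ≈ 0.560, g(2) ≈ 0.693, g(2.25) ≈ 0.811, g(2.5) ≈ 0.916, g(2.75) ≈ 1.012.
Sum = Δs · [g(1.5) + g(1.75) + g(2) + ...].
Sum ≈ 1.099.

1.099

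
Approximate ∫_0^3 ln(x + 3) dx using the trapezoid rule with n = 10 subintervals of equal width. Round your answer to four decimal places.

Δx = (3 − 0)/10 = 0.3.
f(0) ≈ 1.0986, f(0.3) ≈ 1.1939, f(0.6) ≈ 1.2809, f(0.9) ≈ 1.3610, f(1.2) ≈ 1.4351, f(1.5) ≈ 1.5041, f(1.8) ≈ 1.5686, f(2.1) ≈ 1.6292, f(2.4) ≈ 1.6864, f(2.7) ≈ 1.7405, f(3) ≈ 1.7918.
T_10 = (Δx/2)·[f(x_0) + 2f(x_1) + ... + 2f(x_{9}) + f(x_10)].
Sum ≈ 4.4535.

4.4535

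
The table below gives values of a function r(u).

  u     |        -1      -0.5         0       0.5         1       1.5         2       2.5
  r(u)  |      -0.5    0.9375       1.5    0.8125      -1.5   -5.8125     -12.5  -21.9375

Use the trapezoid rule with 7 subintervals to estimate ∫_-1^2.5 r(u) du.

Δu = 0.5.
T_7 = (0.5/2)·[(-0.5) + 2·0.9375 + 2·1.5 + 2·0.8125 + 2·(-1.5) + 2·(-5.8125) + 2·(-12.5) + (-21.9375)] = -13.890625.

-13.890625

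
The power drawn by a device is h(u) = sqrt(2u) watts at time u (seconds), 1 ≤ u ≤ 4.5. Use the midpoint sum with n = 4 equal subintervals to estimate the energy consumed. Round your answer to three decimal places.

8.069

Δu = (4.5 − 1)/4 = 0.875.
Midpoints: 1.4375, 2.3125, 3.1875, 4.0625.
h(1.4375) ≈ 1.696, h(2.3125) ≈ 2.151, h(3.1875) ≈ 2.525, h(4.0625) ≈ 2.850.
Sum = Δu · [h(1.4375) + h(2.3125) + h(3.1875) + h(4.0625)].
Sum ≈ 8.069.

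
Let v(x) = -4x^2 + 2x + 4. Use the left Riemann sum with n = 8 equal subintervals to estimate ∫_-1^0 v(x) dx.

Δx = (0 − (-1))/8 = 0.125.
Left endpoints: -1, -0.875, -0.75, -0.625, -0.5, -0.375, -0.25, -0.125.
v(-1) = -2, v(-0.875) = -0.8125, v(-0.75) = 0.25, v(-0.625) = 1.1875, v(-0.5) = 2, v(-0.375) = 2.6875, v(-0.25) = 3.25, v(-0.125) = 3.6875.
Sum = Δx · [v(-1) + v(-0.875) + v(-0.75) + ...].
Sum = 1.28125.

1.28125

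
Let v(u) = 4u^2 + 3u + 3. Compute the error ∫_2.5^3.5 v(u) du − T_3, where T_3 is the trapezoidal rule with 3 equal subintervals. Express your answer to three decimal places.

Exact integral: ∫_2.5^3.5 v(u) du ≈ 48.33333.
T_3 ≈ 48.40741.
Error ≈ 48.33333 − 48.40741 ≈ -0.074.

-0.074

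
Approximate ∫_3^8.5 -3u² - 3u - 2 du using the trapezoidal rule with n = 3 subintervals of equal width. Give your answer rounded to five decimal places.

Δu = (8.5 − 3)/3 = 11/6.
f(3) = -38, f(29/6) = -1039/12, f(20/3) = -466/3, f(8.5) = -244.25.
T_3 = (Δu/2)·[f(u_0) + 2f(u_1) + 2f(u_2) + f(u_3)].
Sum ≈ -702.24306.

-702.24306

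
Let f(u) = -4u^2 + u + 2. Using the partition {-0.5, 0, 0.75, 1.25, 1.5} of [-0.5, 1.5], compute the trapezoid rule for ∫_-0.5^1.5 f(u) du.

Subinterval widths: 0.5, 0.75, 0.5, 0.25.
f(-0.5) = 0.5, f(0) = 2, f(0.75) = 0.5, f(1.25) = -3, f(1.5) = -5.5.
On each subinterval the trapezoid contributes (Δu_i/2)·[f(u_{i-1}) + f(u_i)].
Sum = -0.125.

-0.125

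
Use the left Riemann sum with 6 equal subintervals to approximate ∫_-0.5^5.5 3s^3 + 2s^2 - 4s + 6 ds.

Δs = (5.5 − (-0.5))/6 = 1.
Left endpoints: -0.5, 0.5, 1.5, 2.5, 3.5, 4.5.
f(-0.5) = 8.125, f(0.5) = 4.875, f(1.5) = 14.625, f(2.5) = 55.375, f(3.5) = 145.125, f(4.5) = 301.875.
Sum = Δs · [f(-0.5) + f(0.5) + f(1.5) + ...].
Sum = 530.

530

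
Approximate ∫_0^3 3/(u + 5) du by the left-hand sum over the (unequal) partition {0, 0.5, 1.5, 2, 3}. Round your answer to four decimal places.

1.5048

Subinterval widths: 0.5, 1, 0.5, 1.
Left endpoints: 0, 0.5, 1.5, 2.
f(0) = 0.6, f(0.5) = 6/11, f(1.5) = 6/13, f(2) = 3/7.
Sum = Σ Δu_i · f(u_i).
Sum ≈ 1.5048.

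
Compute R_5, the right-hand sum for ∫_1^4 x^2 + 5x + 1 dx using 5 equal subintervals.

Δx = (4 − 1)/5 = 0.6.
Right endpoints: 1.6, 2.2, 2.8, 3.4, 4.
f(1.6) = 11.56, f(2.2) = 16.84, f(2.8) = 22.84, f(3.4) = 29.56, f(4) = 37.
Sum = Δx · [f(1.6) + f(2.2) + f(2.8) + f(3.4) + f(4)].
Sum = 70.68.

70.68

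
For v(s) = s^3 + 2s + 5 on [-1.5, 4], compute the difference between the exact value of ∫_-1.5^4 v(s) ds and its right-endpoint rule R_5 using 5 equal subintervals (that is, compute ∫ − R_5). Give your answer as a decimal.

-47.265625

Exact integral: ∫_-1.5^4 v(s) ds = 103.984375.
R_5 = 151.25.
Error = 103.984375 − 151.25 = -47.265625.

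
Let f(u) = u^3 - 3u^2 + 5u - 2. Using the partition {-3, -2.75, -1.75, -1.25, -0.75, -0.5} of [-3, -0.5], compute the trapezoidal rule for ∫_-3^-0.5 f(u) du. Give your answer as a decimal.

Subinterval widths: 0.25, 1, 0.5, 0.5, 0.25.
f(-3) = -71, f(-2.75) = -59.234375, f(-1.75) = -25.296875, f(-1.25) = -14.890625, f(-0.75) = -7.859375, f(-0.5) = -5.375.
On each subinterval the trapezoid contributes (Δu_i/2)·[f(u_{i-1}) + f(u_i)].
Sum = -75.93359375.

-75.93359375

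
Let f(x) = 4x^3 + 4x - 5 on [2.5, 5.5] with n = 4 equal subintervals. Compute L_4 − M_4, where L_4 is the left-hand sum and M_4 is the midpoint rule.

L_4 = 691.875.
M_4 = 902.25.
L_4 − M_4 = -210.375.

-210.375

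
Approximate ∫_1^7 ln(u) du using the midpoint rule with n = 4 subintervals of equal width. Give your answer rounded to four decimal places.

7.6935

Δu = (7 − 1)/4 = 1.5.
Midpoints: 1.75, 3.25, 4.75, 6.25.
f(1.75) ≈ 0.5596, f(3.25) ≈ 1.1787, f(4.75) ≈ 1.5581, f(6.25) ≈ 1.8326.
Sum = Δu · [f(1.75) + f(3.25) + f(4.75) + f(6.25)].
Sum ≈ 7.6935.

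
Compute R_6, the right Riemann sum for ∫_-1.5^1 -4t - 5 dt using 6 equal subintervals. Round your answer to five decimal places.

-12.08333

Δt = (1 − (-1.5))/6 = 5/12.
Right endpoints: -13/12, -2/3, -0.25, 1/6, 7/12, 1.
f(-13/12) = -2/3, f(-2/3) = -7/3, f(-0.25) = -4, f(1/6) = -17/3, f(7/12) = -22/3, f(1) = -9.
Sum = Δt · [f(-13/12) + f(-2/3) + f(-0.25) + ...].
Sum ≈ -12.08333.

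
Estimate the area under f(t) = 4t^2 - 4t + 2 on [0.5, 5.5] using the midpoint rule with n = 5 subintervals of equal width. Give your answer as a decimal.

Δt = (5.5 − 0.5)/5 = 1.
Midpoints: 1, 2, 3, 4, 5.
f(1) = 2, f(2) = 10, f(3) = 26, f(4) = 50, f(5) = 82.
Sum = Δt · [f(1) + f(2) + f(3) + f(4) + f(5)].
Sum = 170.

170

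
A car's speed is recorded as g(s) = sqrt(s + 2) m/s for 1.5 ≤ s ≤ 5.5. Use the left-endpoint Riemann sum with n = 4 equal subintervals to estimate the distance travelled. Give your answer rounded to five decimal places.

8.88687

Δs = (5.5 − 1.5)/4 = 1.
Left endpoints: 1.5, 2.5, 3.5, 4.5.
g(1.5) ≈ 1.87083, g(2.5) ≈ 2.12132, g(3.5) ≈ 2.34521, g(4.5) ≈ 2.54951.
Sum = Δs · [g(1.5) + g(2.5) + g(3.5) + g(4.5)].
Sum ≈ 8.88687.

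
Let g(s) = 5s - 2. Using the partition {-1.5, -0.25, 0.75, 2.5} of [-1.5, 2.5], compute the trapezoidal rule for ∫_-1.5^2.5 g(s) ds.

2

Subinterval widths: 1.25, 1, 1.75.
g(-1.5) = -9.5, g(-0.25) = -3.25, g(0.75) = 1.75, g(2.5) = 10.5.
On each subinterval the trapezoid contributes (Δs_i/2)·[g(s_{i-1}) + g(s_i)].
Sum = 2.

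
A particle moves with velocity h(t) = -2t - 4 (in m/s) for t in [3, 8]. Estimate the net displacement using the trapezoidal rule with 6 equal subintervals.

Δt = (8 − 3)/6 = 5/6.
h(3) = -10, h(23/6) = -35/3, h(14/3) = -40/3, h(5.5) = -15, h(19/3) = -50/3, h(43/6) = -55/3, h(8) = -20.
T_6 = (Δt/2)·[h(t_0) + 2h(t_1) + ... + 2h(t_{5}) + h(t_6)].
Sum = -75.

-75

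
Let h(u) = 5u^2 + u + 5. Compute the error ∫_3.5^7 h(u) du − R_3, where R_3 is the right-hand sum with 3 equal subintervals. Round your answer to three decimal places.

-113.199

Exact integral: ∫_3.5^7 h(u) du ≈ 536.08333.
R_3 ≈ 649.28241.
Error ≈ 536.08333 − 649.28241 ≈ -113.199.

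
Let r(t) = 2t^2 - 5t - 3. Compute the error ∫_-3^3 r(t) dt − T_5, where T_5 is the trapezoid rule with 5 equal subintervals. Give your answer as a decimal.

Exact integral: ∫_-3^3 r(t) dt = 18.
T_5 = 20.88.
Error = 18 − 20.88 = -2.88.

-2.88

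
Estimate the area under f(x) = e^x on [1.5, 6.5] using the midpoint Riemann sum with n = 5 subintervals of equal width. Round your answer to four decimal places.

633.9147

Δx = (6.5 − 1.5)/5 = 1.
Midpoints: 2, 3, 4, 5, 6.
f(2) ≈ 7.3891, f(3) ≈ 20.0855, f(4) ≈ 54.5982, f(5) ≈ 148.4132, f(6) ≈ 403.4288.
Sum = Δx · [f(2) + f(3) + f(4) + f(5) + f(6)].
Sum ≈ 633.9147.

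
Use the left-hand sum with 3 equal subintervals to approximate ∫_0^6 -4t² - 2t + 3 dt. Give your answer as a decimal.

Δt = (6 − 0)/3 = 2.
Left endpoints: 0, 2, 4.
f(0) = 3, f(2) = -17, f(4) = -69.
Sum = Δt · [f(0) + f(2) + f(4)].
Sum = -166.

-166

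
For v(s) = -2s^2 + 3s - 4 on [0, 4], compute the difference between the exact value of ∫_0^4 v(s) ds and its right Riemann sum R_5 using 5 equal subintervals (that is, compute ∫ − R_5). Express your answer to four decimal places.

8.8533

Exact integral: ∫_0^4 v(s) ds ≈ -34.666667.
R_5 = -43.52.
Error ≈ -34.666667 − (-43.52) ≈ 8.8533.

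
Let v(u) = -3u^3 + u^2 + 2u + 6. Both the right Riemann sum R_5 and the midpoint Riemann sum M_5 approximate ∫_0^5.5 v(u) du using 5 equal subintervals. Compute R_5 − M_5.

-291.3453125

R_5 = -845.7625.
M_5 = -554.4171875.
R_5 − M_5 = -291.3453125.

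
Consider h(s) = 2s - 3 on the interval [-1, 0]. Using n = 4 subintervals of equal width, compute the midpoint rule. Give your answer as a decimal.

-4

Δs = (0 − (-1))/4 = 0.25.
Midpoints: -0.875, -0.625, -0.375, -0.125.
h(-0.875) = -4.75, h(-0.625) = -4.25, h(-0.375) = -3.75, h(-0.125) = -3.25.
Sum = Δs · [h(-0.875) + h(-0.625) + h(-0.375) + h(-0.125)].
Sum = -4.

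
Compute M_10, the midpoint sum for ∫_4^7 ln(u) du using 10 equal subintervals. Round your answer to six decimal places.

5.076595

Δu = (7 − 4)/10 = 0.3.
Midpoints: 4.15, 4.45, 4.75, 5.05, 5.35, 5.65, 5.95, 6.25, 6.55, 6.85.
f(4.15) ≈ 1.423108, f(4.45) ≈ 1.492904, f(4.75) ≈ 1.558145, f(5.05) ≈ 1.619388, f(5.35) ≈ 1.677097, f(5.65) ≈ 1.731656, f(5.95) ≈ 1.783391, f(6.25) ≈ 1.832581, f(6.55) ≈ 1.879465, f(6.85) ≈ 1.924249.
Sum = Δu · [f(4.15) + f(4.45) + f(4.75) + ...].
Sum ≈ 5.076595.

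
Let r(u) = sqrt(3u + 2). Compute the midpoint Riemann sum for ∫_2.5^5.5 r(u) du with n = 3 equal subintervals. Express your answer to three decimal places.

11.181

Δu = (5.5 − 2.5)/3 = 1.
Midpoints: 3, 4, 5.
r(3) ≈ 3.317, r(4) ≈ 3.742, r(5) ≈ 4.123.
Sum = Δu · [r(3) + r(4) + r(5)].
Sum ≈ 11.181.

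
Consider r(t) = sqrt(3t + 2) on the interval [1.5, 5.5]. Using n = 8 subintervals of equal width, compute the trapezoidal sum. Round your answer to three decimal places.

13.995

Δt = (5.5 − 1.5)/8 = 0.5.
r(1.5) ≈ 2.550, r(2) ≈ 2.828, r(2.5) ≈ 3.082, r(3) ≈ 3.317, r(3.5) ≈ 3.536, r(4) ≈ 3.742, r(4.5) ≈ 3.937, r(5) ≈ 4.123, r(5.5) ≈ 4.301.
T_8 = (Δt/2)·[r(t_0) + 2r(t_1) + ... + 2r(t_{7}) + r(t_8)].
Sum ≈ 13.995.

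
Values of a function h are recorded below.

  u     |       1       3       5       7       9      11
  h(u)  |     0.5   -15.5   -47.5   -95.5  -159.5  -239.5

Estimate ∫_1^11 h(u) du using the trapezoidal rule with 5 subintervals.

Δu = 2.
T_5 = (2/2)·[0.5 + 2·(-15.5) + 2·(-47.5) + 2·(-95.5) + 2·(-159.5) + (-239.5)] = -875.

-875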